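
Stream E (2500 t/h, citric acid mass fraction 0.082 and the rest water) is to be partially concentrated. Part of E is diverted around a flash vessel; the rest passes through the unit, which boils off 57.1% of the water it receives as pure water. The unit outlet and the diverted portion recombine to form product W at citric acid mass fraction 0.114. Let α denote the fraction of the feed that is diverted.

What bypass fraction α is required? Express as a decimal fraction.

All 2500×0.082 = 205 t/h of citric acid reaches W, so W = 205/0.114 = 1798.2 t/h and vapour = 701.75 t/h.
The evaporator receives (1−α)·2500 of feed at 0.918 water and removes 0.571 of that water:
0.571×0.918×(1−α)×2500 = 701.75
(1−α) = 701.75/1310.4 = 0.5355;  α = 0.4645.

0.464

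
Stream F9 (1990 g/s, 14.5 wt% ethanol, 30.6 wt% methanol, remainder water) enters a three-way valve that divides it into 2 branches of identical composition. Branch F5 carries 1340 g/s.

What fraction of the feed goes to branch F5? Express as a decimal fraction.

0.673

Fraction to F5 = 1340/1990 = 0.6734.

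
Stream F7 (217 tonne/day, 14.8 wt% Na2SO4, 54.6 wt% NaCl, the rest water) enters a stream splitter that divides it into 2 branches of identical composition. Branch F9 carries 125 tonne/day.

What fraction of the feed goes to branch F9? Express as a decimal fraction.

0.576

Fraction to F9 = 125/217 = 0.5760.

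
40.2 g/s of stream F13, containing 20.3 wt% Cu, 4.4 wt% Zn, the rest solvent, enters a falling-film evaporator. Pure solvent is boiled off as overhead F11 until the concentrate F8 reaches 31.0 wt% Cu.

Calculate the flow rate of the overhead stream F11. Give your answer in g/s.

13.88 g/s

Cu is conserved: 40.2×0.203 = 8.1606 g/s all reports to the concentrate.
Concentrate = 8.1606/(target fraction) = 26.325 g/s.
Overhead = 40.2 − 26.325 = 13.875 g/s.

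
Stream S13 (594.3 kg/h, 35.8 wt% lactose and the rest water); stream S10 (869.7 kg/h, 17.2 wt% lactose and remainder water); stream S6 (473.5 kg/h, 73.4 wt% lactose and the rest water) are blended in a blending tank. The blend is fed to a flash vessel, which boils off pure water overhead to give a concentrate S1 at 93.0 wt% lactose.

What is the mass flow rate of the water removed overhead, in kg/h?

1174 kg/h

lactose entering = 594.3×0.358 + 869.7×0.172 + 473.5×0.734 = 709.9 kg/h.
All lactose reports to S1, so S1 = 709.9/0.930 = 763.33 kg/h.
Total feed = 1937.5 kg/h; overhead = 1937.5 − 763.33 = 1174.2 kg/h.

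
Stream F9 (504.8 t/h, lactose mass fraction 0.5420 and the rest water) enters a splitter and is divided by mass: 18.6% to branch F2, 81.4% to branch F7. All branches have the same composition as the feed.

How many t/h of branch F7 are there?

410.9 t/h

Branch F7 flow = 0.814×504.8 = 410.91 t/h.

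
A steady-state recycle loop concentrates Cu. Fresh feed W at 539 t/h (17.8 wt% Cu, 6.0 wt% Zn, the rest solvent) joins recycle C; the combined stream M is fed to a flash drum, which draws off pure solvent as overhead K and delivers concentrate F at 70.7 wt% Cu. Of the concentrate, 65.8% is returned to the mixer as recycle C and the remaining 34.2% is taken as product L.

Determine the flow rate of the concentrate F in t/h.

Overall Cu balance (none leaves overhead): Cu in fresh feed = Cu in product, i.e. 539×0.178 = (1−0.658)·F·0.707.
F = 95.942/(0.707×0.342) = 396.79 t/h.

396.8 t/h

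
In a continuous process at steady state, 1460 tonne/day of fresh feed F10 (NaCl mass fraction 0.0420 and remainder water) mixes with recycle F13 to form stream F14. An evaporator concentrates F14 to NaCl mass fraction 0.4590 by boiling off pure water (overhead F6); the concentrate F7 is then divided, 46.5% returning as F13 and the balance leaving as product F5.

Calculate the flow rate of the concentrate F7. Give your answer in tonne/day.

249.7 tonne/day

Overall NaCl balance (none leaves overhead): NaCl in fresh feed = NaCl in product, i.e. 1460×0.042 = (1−0.465)·F7·0.459.
F7 = 61.32/(0.459×0.535) = 249.71 tonne/day.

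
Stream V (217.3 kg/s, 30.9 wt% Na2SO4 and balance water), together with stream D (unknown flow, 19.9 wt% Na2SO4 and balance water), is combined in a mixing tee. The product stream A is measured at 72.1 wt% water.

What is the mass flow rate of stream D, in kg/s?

Let D be the unknown flow. Total out = 217.3 + D.
water balance: 150.15 + 0.801·D = 0.721·(217.3 + D)
(0.801 − 0.721)·D = 0.721×217.3 − 150.15 = 6.519
D = 6.519 / 0.080 = 81.487 kg/s

81.49 kg/s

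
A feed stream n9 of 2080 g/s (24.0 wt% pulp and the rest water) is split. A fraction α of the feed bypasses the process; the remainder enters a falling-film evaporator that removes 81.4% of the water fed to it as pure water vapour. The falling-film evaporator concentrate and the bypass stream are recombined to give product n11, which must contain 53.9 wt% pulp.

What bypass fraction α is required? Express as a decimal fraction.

All 2080×0.240 = 499.2 g/s of pulp reaches n11, so n11 = 499.2/0.539 = 926.16 g/s and vapour = 1153.8 g/s.
The evaporator receives (1−α)·2080 of feed at 0.760 water and removes 0.814 of that water:
0.814×0.760×(1−α)×2080 = 1153.8
(1−α) = 1153.8/1286.8 = 0.8967;  α = 0.1033.

0.103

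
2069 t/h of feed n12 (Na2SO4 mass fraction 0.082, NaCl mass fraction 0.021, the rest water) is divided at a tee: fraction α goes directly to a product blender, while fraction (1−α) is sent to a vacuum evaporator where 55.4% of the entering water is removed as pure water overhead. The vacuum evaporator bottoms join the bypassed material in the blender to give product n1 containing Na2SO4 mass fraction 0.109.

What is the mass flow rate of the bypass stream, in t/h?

1038 t/h

All 2069×0.082 = 169.66 t/h of Na2SO4 reaches n1, so n1 = 169.66/0.109 = 1556.5 t/h and vapour = 512.5 t/h.
The evaporator receives (1−α)·2069 of feed at 0.897 water and removes 0.554 of that water:
0.554×0.897×(1−α)×2069 = 512.5
(1−α) = 512.5/1028.2 = 0.4985;  α = 0.5015.
Bypass flow = 0.5015×2069 = 1037.7 t/h.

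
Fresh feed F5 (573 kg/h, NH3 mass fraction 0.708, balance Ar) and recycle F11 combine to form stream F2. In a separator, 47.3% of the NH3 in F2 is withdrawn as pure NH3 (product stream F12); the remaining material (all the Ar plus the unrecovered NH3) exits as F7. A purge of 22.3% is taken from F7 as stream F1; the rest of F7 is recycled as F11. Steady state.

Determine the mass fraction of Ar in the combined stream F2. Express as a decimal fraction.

0.522

Ar enters only via F5 and leaves only via the purge: 573×0.292 = 0.223×(Ar in F7), and the separator passes all Ar, so Ar in F2 = Ar in F7 = 750.3 kg/h.
NH3 in F2: m_A = 573×0.708 + (1−0.223)·(1−0.473)·m_A, so m_A = 405.68/0.5905 = 686.99 kg/h.
F2 = 686.99 + 750.3 = 1437.3 kg/h.
Ar fraction in F2 = 750.3/1437.3 = 0.522.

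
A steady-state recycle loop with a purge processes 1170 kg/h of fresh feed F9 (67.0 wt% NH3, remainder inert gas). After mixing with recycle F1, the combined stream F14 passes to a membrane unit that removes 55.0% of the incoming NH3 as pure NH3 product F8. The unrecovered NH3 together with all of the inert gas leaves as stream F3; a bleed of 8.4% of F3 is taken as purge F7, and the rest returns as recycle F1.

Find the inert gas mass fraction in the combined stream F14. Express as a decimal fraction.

0.775

inert gas enters only via F9 and leaves only via the purge: 1170×0.330 = 0.084×(inert gas in F3), and the membrane unit passes all inert gas, so inert gas in F14 = inert gas in F3 = 4596.4 kg/h.
NH3 in F14: m_A = 1170×0.670 + (1−0.084)·(1−0.550)·m_A, so m_A = 783.9/0.5878 = 1333.6 kg/h.
F14 = 1333.6 + 4596.4 = 5930 kg/h.
inert gas fraction in F14 = 4596.4/5930 = 0.775.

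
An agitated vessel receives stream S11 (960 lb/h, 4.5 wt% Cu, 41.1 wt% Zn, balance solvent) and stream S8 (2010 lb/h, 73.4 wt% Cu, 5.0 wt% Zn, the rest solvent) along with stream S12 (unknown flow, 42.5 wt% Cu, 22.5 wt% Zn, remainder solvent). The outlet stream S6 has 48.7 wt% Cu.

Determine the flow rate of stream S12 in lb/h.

Let S12 be the unknown flow. Total out = 2970 + S12.
Cu balance: 1518.5 + 0.425·S12 = 0.487·(2970 + S12)
(0.425 − 0.487)·S12 = 0.487×2970 − 1518.5 = -72.15
S12 = -72.15 / -0.062 = 1163.7 lb/h

1164 lb/h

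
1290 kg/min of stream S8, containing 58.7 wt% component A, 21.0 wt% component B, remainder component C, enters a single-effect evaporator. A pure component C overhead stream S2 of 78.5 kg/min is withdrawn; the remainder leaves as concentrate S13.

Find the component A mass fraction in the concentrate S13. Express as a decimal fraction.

component A is not removed: 1290×0.587 = 757.23 kg/min of component A enters S13.
Concentrate = 1290 − 78.5 = 1211.5 kg/min.
Mass fraction = 757.23/1211.5 = 0.6250.

0.6250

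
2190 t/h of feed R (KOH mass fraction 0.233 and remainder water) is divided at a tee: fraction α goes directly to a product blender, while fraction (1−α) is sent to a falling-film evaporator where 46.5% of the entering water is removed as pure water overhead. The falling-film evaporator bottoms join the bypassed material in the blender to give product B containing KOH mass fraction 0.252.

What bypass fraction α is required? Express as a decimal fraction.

All 2190×0.233 = 510.27 t/h of KOH reaches B, so B = 510.27/0.252 = 2024.9 t/h and vapour = 165.12 t/h.
The evaporator receives (1−α)·2190 of feed at 0.767 water and removes 0.465 of that water:
0.465×0.767×(1−α)×2190 = 165.12
(1−α) = 165.12/781.07 = 0.2114;  α = 0.7886.

0.789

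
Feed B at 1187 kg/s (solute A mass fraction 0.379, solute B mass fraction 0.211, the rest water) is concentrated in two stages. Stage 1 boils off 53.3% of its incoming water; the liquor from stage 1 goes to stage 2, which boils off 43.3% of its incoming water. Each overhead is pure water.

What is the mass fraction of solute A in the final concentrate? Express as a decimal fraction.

water in feed = 1187×0.410 = 486.67 kg/s.
After stage 1: water left = (1−0.533)×486.67 = 227.27; stream total = 927.6 kg/s.
After stage 2: water left = (1−0.433)×227.27 = 128.86; final concentrate = 829.19 kg/s.
solute A fraction = 449.87/829.19 = 0.543.

0.543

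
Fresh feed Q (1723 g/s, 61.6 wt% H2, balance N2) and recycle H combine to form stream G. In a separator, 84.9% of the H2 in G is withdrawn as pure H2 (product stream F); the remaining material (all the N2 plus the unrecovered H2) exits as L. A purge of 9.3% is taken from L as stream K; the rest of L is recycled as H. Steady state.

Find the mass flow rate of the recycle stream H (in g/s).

6621 g/s

N2 enters only via Q and leaves only via the purge: 1723×0.384 = 0.093×(N2 in L), and the separator passes all N2, so N2 in G = N2 in L = 7114.3 g/s.
H2 in G: m_A = 1723×0.616 + (1−0.093)·(1−0.849)·m_A, so m_A = 1061.4/0.8630 = 1229.8 g/s.
L = (1−0.849)×1229.8 + 7114.3 = 7300 g/s.
Recycle H = (1−0.093)×7300 = 6621.1 g/s.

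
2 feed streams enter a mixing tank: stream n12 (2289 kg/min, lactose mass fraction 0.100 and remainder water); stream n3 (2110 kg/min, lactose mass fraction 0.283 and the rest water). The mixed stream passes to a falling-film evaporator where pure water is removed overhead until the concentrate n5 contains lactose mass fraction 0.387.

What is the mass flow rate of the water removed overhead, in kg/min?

2265 kg/min

lactose entering = 2289×0.100 + 2110×0.283 = 826.03 kg/min.
All lactose reports to n5, so n5 = 826.03/0.387 = 2134.4 kg/min.
Total feed = 4399 kg/min; overhead = 4399 − 2134.4 = 2264.6 kg/min.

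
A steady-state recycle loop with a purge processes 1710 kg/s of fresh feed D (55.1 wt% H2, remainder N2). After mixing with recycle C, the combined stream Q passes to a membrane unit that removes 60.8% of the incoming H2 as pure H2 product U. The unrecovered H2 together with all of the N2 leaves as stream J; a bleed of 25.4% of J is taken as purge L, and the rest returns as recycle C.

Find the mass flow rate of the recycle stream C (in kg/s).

2644 kg/s

N2 enters only via D and leaves only via the purge: 1710×0.449 = 0.254×(N2 in J), and the membrane unit passes all N2, so N2 in Q = N2 in J = 3022.8 kg/s.
H2 in Q: m_A = 1710×0.551 + (1−0.254)·(1−0.608)·m_A, so m_A = 942.21/0.7076 = 1331.6 kg/s.
J = (1−0.608)×1331.6 + 3022.8 = 3544.8 kg/s.
Recycle C = (1−0.254)×3544.8 = 2644.4 kg/s.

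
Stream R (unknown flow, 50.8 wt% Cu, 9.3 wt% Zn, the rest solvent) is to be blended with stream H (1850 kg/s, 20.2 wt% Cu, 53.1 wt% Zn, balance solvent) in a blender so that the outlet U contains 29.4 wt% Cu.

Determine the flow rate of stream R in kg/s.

Let R be the unknown flow. Total out = 1850 + R.
Cu balance: 373.7 + 0.508·R = 0.294·(1850 + R)
(0.508 − 0.294)·R = 0.294×1850 − 373.7 = 170.2
R = 170.2 / 0.214 = 795.33 kg/s

795.3 kg/s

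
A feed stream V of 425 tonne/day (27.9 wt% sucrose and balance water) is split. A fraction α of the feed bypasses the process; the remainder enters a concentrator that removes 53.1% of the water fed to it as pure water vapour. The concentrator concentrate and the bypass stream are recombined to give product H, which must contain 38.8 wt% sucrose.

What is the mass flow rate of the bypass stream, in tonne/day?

All 425×0.279 = 118.58 tonne/day of sucrose reaches H, so H = 118.58/0.388 = 305.61 tonne/day and vapour = 119.39 tonne/day.
The evaporator receives (1−α)·425 of feed at 0.721 water and removes 0.531 of that water:
0.531×0.721×(1−α)×425 = 119.39
(1−α) = 119.39/162.71 = 0.7338;  α = 0.2662.
Bypass flow = 0.2662×425 = 113.14 tonne/day.

113.1 tonne/day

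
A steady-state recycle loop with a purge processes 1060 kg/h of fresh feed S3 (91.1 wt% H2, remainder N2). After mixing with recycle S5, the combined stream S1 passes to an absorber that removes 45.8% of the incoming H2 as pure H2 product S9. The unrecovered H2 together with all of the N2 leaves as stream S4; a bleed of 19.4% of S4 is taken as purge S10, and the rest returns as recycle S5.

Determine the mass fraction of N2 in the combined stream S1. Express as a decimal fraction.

0.221

N2 enters only via S3 and leaves only via the purge: 1060×0.089 = 0.194×(N2 in S4), and the absorber passes all N2, so N2 in S1 = N2 in S4 = 486.29 kg/h.
H2 in S1: m_A = 1060×0.911 + (1−0.194)·(1−0.458)·m_A, so m_A = 965.66/0.5631 = 1714.8 kg/h.
S1 = 1714.8 + 486.29 = 2201 kg/h.
N2 fraction in S1 = 486.29/2201 = 0.221.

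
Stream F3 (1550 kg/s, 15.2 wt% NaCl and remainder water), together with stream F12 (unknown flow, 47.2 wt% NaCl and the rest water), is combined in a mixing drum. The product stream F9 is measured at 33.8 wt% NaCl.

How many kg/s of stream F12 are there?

2151 kg/s

Let F12 be the unknown flow. Total out = 1550 + F12.
NaCl balance: 235.6 + 0.472·F12 = 0.338·(1550 + F12)
(0.472 − 0.338)·F12 = 0.338×1550 − 235.6 = 288.3
F12 = 288.3 / 0.134 = 2151.5 kg/s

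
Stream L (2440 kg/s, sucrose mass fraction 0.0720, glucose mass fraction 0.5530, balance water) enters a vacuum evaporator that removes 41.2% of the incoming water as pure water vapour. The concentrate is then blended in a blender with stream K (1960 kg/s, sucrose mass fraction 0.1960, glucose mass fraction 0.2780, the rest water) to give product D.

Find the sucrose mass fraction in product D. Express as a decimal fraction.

0.1392

Vapour removed = 0.412×0.375×2440 = 376.98 kg/s; concentrate = 2063 kg/s.
sucrose reaching the mixer = 175.68 (from concentrate) + 1960×0.196 = 559.84 kg/s.
Product flow = 2063 + 1960 = 4023 kg/s; sucrose fraction = 0.1392.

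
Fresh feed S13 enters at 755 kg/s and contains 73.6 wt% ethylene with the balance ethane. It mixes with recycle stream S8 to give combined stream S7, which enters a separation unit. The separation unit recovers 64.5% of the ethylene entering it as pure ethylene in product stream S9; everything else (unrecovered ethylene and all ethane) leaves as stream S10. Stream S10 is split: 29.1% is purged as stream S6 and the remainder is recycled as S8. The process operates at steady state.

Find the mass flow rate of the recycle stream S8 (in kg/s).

672.5 kg/s

ethane enters only via S13 and leaves only via the purge: 755×0.264 = 0.291×(ethane in S10), and the separation unit passes all ethane, so ethane in S7 = ethane in S10 = 684.95 kg/s.
ethylene in S7: m_A = 755×0.736 + (1−0.291)·(1−0.645)·m_A, so m_A = 555.68/0.7483 = 742.58 kg/s.
S10 = (1−0.645)×742.58 + 684.95 = 948.57 kg/s.
Recycle S8 = (1−0.291)×948.57 = 672.53 kg/s.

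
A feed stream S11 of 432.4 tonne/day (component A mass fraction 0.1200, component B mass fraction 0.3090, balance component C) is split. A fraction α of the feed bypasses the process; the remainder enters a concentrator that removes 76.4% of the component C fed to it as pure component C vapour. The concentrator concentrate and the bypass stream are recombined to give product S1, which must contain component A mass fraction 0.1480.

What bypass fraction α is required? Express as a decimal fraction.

All 432.4×0.120 = 51.888 tonne/day of component A reaches S1, so S1 = 51.888/0.148 = 350.59 tonne/day and vapour = 81.805 tonne/day.
The evaporator receives (1−α)·432.4 of feed at 0.571 component C and removes 0.764 of that component C:
0.764×0.571×(1−α)×432.4 = 81.805
(1−α) = 81.805/188.63 = 0.4337;  α = 0.5663.

0.566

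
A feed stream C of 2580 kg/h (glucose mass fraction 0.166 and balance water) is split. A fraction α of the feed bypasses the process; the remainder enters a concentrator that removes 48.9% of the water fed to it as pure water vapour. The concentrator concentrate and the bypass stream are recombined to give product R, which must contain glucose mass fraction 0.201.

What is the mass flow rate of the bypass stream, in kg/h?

1478 kg/h

All 2580×0.166 = 428.28 kg/h of glucose reaches R, so R = 428.28/0.201 = 2130.7 kg/h and vapour = 449.25 kg/h.
The evaporator receives (1−α)·2580 of feed at 0.834 water and removes 0.489 of that water:
0.489×0.834×(1−α)×2580 = 449.25
(1−α) = 449.25/1052.2 = 0.4270;  α = 0.5730.
Bypass flow = 0.5730×2580 = 1478.4 kg/h.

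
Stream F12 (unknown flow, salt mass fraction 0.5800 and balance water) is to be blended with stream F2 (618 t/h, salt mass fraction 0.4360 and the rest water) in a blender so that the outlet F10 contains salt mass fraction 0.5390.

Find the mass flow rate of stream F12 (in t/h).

1553 t/h

Let F12 be the unknown flow. Total out = 618 + F12.
salt balance: 269.45 + 0.580·F12 = 0.539·(618 + F12)
(0.580 − 0.539)·F12 = 0.539×618 − 269.45 = 63.654
F12 = 63.654 / 0.041 = 1552.5 t/h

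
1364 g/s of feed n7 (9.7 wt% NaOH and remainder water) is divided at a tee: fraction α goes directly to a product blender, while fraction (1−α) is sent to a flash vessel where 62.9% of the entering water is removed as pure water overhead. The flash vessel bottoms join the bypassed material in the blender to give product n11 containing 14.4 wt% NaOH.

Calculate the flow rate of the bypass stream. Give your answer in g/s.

All 1364×0.097 = 132.31 g/s of NaOH reaches n11, so n11 = 132.31/0.144 = 918.81 g/s and vapour = 445.19 g/s.
The evaporator receives (1−α)·1364 of feed at 0.903 water and removes 0.629 of that water:
0.629×0.903×(1−α)×1364 = 445.19
(1−α) = 445.19/774.73 = 0.5746;  α = 0.4254.
Bypass flow = 0.4254×1364 = 580.19 g/s.

580.2 g/s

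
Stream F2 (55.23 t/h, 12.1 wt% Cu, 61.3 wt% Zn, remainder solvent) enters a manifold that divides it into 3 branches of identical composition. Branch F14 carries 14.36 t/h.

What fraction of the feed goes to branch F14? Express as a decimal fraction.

Fraction to F14 = 14.36/55.23 = 0.2600.

0.260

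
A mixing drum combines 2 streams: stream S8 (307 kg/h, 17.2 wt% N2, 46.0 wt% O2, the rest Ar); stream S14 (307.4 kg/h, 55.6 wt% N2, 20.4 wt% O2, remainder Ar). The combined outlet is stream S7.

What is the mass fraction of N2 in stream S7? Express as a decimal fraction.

0.364

Total flow out = 307 + 307.4 = 614.4 kg/h.
N2 in = 307×0.172 + 307.4×0.556 = 223.72 kg/h.
N2 mass fraction in S7 = 223.72/614.4 = 0.364.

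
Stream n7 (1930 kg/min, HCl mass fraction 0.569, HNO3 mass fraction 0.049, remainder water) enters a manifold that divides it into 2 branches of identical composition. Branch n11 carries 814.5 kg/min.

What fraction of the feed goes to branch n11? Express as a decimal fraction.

Fraction to n11 = 814.5/1930 = 0.4220.

0.422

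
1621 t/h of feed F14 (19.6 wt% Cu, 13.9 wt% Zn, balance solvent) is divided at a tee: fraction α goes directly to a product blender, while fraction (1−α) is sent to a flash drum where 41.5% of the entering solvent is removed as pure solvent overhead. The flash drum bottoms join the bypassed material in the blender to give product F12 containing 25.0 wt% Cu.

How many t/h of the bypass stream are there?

352.3 t/h

All 1621×0.196 = 317.72 t/h of Cu reaches F12, so F12 = 317.72/0.250 = 1270.9 t/h and vapour = 350.14 t/h.
The evaporator receives (1−α)·1621 of feed at 0.665 solvent and removes 0.415 of that solvent:
0.415×0.665×(1−α)×1621 = 350.14
(1−α) = 350.14/447.36 = 0.7827;  α = 0.2173.
Bypass flow = 0.2173×1621 = 352.28 t/h.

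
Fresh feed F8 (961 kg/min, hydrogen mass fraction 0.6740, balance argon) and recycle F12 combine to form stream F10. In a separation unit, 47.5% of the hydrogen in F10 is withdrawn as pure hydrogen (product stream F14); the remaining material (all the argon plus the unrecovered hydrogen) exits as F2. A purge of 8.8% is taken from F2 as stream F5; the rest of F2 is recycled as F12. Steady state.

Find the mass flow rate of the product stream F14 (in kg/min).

hydrogen in F10: m_A = 961×0.674 + (1−0.088)·(1−0.475)·m_A, so m_A = 647.71/0.5212 = 1242.7 kg/min.
Product F14 = 0.475×1242.7 = 590.3 kg/min.

590.3 kg/min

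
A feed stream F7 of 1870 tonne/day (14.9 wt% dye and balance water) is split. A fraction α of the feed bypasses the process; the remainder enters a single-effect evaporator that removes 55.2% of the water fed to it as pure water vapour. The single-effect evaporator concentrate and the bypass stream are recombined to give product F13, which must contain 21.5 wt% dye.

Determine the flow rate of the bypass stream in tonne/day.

648 tonne/day

All 1870×0.149 = 278.63 tonne/day of dye reaches F13, so F13 = 278.63/0.215 = 1296 tonne/day and vapour = 574.05 tonne/day.
The evaporator receives (1−α)·1870 of feed at 0.851 water and removes 0.552 of that water:
0.552×0.851×(1−α)×1870 = 574.05
(1−α) = 574.05/878.44 = 0.6535;  α = 0.3465.
Bypass flow = 0.3465×1870 = 647.98 tonne/day.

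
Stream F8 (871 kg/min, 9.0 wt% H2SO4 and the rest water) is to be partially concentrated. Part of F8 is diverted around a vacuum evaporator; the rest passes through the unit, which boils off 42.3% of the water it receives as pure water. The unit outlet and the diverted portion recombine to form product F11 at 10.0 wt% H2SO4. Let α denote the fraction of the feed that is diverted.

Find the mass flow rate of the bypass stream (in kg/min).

644.7 kg/min

All 871×0.090 = 78.39 kg/min of H2SO4 reaches F11, so F11 = 78.39/0.100 = 783.9 kg/min and vapour = 87.1 kg/min.
The evaporator receives (1−α)·871 of feed at 0.910 water and removes 0.423 of that water:
0.423×0.910×(1−α)×871 = 87.1
(1−α) = 87.1/335.27 = 0.2598;  α = 0.7402.
Bypass flow = 0.7402×871 = 644.73 kg/min.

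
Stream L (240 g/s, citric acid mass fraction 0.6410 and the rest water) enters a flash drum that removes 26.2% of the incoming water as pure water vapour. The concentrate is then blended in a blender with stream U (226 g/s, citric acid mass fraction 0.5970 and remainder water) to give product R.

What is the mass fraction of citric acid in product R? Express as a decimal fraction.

0.6512

Vapour removed = 0.262×0.359×240 = 22.574 g/s; concentrate = 217.43 g/s.
citric acid reaching the mixer = 153.84 (from concentrate) + 226×0.597 = 288.76 g/s.
Product flow = 217.43 + 226 = 443.43 g/s; citric acid fraction = 0.6512.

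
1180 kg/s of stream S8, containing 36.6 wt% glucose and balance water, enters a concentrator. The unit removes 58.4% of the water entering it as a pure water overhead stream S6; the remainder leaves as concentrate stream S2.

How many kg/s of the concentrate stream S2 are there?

743.1 kg/s

water entering = 1180×0.634 = 748.12 kg/s; overhead removed = 0.584×748.12 = 436.9 kg/s.
Concentrate = 1180 − 436.9 = 743.1 kg/s.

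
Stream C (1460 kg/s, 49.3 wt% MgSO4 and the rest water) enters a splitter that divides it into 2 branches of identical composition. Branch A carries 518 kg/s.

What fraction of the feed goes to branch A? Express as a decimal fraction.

0.355

Fraction to A = 518/1460 = 0.3548.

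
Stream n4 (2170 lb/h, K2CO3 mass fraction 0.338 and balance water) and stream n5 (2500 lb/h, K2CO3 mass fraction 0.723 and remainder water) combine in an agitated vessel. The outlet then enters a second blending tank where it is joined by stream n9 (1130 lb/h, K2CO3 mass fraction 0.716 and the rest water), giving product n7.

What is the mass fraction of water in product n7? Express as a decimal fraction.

0.422

Overall, product flow = 5800 lb/h.
water in = 2170×0.662 + 2500×0.277 + 1130×0.284 = 2450 lb/h.
water fraction in n7 = 0.422.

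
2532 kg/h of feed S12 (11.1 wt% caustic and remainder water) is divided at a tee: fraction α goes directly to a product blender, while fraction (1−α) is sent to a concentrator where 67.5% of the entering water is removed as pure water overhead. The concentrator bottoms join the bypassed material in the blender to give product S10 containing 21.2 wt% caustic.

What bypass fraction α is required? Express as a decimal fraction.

All 2532×0.111 = 281.05 kg/h of caustic reaches S10, so S10 = 281.05/0.212 = 1325.7 kg/h and vapour = 1206.3 kg/h.
The evaporator receives (1−α)·2532 of feed at 0.889 water and removes 0.675 of that water:
0.675×0.889×(1−α)×2532 = 1206.3
(1−α) = 1206.3/1519.4 = 0.7939;  α = 0.2061.

0.206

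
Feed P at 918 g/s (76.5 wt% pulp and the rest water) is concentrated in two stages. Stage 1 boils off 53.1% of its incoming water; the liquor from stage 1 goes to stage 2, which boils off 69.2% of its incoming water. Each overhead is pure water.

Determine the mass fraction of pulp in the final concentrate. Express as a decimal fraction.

0.9575

water in feed = 918×0.235 = 215.73 g/s.
After stage 1: water left = (1−0.531)×215.73 = 101.18; stream total = 803.45 g/s.
After stage 2: water left = (1−0.692)×101.18 = 31.163; final concentrate = 733.43 g/s.
pulp fraction = 702.27/733.43 = 0.9575.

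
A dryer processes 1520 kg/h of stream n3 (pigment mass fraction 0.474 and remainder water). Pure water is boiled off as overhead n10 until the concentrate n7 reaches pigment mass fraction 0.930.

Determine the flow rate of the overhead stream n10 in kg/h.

745.3 kg/h

pigment is conserved: 1520×0.474 = 720.48 kg/h all reports to the concentrate.
Concentrate = 720.48/(target fraction) = 774.71 kg/h.
Overhead = 1520 − 774.71 = 745.29 kg/h.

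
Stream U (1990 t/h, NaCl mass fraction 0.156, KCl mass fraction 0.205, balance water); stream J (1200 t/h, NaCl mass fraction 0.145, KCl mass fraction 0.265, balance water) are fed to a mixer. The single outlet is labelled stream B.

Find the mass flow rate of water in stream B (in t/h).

water out = water in = 1990×0.639 + 1200×0.590 = 1979.6 t/h.

1980 t/h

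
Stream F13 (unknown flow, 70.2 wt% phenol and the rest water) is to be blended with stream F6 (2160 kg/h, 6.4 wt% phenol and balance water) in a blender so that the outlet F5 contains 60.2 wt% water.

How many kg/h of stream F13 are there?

2373 kg/h

Let F13 be the unknown flow. Total out = 2160 + F13.
water balance: 2021.8 + 0.298·F13 = 0.602·(2160 + F13)
(0.298 − 0.602)·F13 = 0.602×2160 − 2021.8 = -721.44
F13 = -721.44 / -0.304 = 2373.2 kg/h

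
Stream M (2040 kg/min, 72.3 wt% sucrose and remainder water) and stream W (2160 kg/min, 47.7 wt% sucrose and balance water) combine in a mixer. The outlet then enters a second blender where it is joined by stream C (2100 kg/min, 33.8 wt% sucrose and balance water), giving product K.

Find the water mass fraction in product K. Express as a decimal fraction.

Overall, product flow = 6300 kg/min.
water in = 2040×0.277 + 2160×0.523 + 2100×0.662 = 3085 kg/min.
water fraction in K = 0.490.

0.490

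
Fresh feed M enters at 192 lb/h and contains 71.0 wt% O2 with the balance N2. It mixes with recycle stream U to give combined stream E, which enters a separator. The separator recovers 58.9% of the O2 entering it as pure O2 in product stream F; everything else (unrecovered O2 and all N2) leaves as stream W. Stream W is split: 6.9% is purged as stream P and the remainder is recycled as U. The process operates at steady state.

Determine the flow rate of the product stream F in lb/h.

O2 in E: m_A = 192×0.710 + (1−0.069)·(1−0.589)·m_A, so m_A = 136.32/0.6174 = 220.81 lb/h.
Product F = 0.589×220.81 = 130.06 lb/h.

130.1 lb/h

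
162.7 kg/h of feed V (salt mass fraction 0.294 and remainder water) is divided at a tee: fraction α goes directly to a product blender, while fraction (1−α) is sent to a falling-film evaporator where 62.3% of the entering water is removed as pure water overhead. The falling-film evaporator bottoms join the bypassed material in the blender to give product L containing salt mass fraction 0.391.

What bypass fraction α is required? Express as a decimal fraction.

0.436

All 162.7×0.294 = 47.834 kg/h of salt reaches L, so L = 47.834/0.391 = 122.34 kg/h and vapour = 40.363 kg/h.
The evaporator receives (1−α)·162.7 of feed at 0.706 water and removes 0.623 of that water:
0.623×0.706×(1−α)×162.7 = 40.363
(1−α) = 40.363/71.562 = 0.5640;  α = 0.4360.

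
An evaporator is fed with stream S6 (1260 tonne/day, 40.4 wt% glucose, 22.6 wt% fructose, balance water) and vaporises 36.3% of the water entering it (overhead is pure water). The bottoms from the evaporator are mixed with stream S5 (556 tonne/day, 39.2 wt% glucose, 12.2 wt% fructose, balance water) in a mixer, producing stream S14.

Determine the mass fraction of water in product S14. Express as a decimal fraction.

0.344

Vapour removed = 0.363×0.370×1260 = 169.23 tonne/day; concentrate = 1090.8 tonne/day.
water reaching the mixer = 296.97 (from concentrate) + 556×0.486 = 567.19 tonne/day.
Product flow = 1090.8 + 556 = 1646.8 tonne/day; water fraction = 0.344.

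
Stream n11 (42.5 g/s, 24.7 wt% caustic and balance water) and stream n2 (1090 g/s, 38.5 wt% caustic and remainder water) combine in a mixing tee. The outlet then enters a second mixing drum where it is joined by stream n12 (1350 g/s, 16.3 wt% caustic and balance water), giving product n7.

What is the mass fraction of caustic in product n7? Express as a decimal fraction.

Overall, product flow = 2482.5 g/s.
caustic in = 42.5×0.247 + 1090×0.385 + 1350×0.163 = 650.2 g/s.
caustic fraction in n7 = 0.262.

0.262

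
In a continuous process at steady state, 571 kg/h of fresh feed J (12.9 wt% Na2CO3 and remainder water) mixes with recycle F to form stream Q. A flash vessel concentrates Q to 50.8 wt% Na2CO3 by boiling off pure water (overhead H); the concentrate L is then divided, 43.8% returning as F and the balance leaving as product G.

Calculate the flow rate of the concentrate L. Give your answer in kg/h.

258 kg/h

Overall Na2CO3 balance (none leaves overhead): Na2CO3 in fresh feed = Na2CO3 in product, i.e. 571×0.129 = (1−0.438)·L·0.508.
L = 73.659/(0.508×0.562) = 258 kg/h.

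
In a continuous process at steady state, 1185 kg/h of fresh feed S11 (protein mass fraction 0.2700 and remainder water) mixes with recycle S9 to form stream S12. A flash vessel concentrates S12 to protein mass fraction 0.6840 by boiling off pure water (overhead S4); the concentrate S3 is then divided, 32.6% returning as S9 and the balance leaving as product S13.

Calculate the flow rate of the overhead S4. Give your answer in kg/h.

717.2 kg/h

Overall protein balance (none leaves overhead): protein in fresh feed = protein in product, i.e. 1185×0.270 = (1−0.326)·S3·0.684.
S3 = 319.95/(0.684×0.674) = 694.01 kg/h.
Recycle S9 = 0.326×694.01 = 226.25 kg/h.
Combined feed S12 = 1185 + 226.25 = 1411.2 kg/h.
Overhead S4 = S12 − S3 = 1411.2 − 694.01 = 717.24 kg/h.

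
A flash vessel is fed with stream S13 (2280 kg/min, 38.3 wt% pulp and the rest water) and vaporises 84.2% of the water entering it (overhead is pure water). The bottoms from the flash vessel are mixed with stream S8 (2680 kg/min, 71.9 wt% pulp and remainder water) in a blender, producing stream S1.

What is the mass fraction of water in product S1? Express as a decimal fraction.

Vapour removed = 0.842×0.617×2280 = 1184.5 kg/min; concentrate = 1095.5 kg/min.
water reaching the mixer = 222.27 (from concentrate) + 2680×0.281 = 975.35 kg/min.
Product flow = 1095.5 + 2680 = 3775.5 kg/min; water fraction = 0.258.

0.258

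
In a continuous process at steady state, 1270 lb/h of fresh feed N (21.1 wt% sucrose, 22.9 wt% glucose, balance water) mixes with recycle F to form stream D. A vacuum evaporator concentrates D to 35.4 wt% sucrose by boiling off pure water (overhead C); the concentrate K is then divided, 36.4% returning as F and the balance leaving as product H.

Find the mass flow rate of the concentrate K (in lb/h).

Overall sucrose balance (none leaves overhead): sucrose in fresh feed = sucrose in product, i.e. 1270×0.211 = (1−0.364)·K·0.354.
K = 267.97/(0.354×0.636) = 1190.2 lb/h.

1190 lb/h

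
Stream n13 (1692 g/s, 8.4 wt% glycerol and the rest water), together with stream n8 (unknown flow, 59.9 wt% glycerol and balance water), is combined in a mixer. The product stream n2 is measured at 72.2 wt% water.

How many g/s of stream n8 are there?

Let n8 be the unknown flow. Total out = 1692 + n8.
water balance: 1549.9 + 0.401·n8 = 0.722·(1692 + n8)
(0.401 − 0.722)·n8 = 0.722×1692 − 1549.9 = -328.25
n8 = -328.25 / -0.321 = 1022.6 g/s

1023 g/s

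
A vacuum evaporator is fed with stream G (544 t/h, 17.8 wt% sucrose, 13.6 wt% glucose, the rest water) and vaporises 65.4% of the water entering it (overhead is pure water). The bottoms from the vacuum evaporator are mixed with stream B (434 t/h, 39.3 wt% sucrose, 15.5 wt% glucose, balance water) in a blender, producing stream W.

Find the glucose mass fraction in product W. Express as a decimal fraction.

0.192

Vapour removed = 0.654×0.686×544 = 244.06 t/h; concentrate = 299.94 t/h.
glucose reaching the mixer = 73.984 (from concentrate) + 434×0.155 = 141.25 t/h.
Product flow = 299.94 + 434 = 733.94 t/h; glucose fraction = 0.192.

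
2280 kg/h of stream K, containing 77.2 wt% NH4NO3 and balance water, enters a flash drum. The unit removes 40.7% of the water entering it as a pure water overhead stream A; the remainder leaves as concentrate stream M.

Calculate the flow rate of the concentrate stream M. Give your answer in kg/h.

2068 kg/h

water entering = 2280×0.228 = 519.84 kg/h; overhead removed = 0.407×519.84 = 211.57 kg/h.
Concentrate = 2280 − 211.57 = 2068.4 kg/h.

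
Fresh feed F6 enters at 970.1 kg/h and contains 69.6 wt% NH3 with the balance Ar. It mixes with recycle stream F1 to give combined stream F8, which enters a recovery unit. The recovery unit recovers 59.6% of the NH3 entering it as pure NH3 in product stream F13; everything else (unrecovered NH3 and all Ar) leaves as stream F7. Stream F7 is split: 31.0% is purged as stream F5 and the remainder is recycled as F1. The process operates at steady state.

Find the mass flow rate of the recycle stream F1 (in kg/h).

Ar enters only via F6 and leaves only via the purge: 970.1×0.304 = 0.310×(Ar in F7), and the recovery unit passes all Ar, so Ar in F8 = Ar in F7 = 951.32 kg/h.
NH3 in F8: m_A = 970.1×0.696 + (1−0.310)·(1−0.596)·m_A, so m_A = 675.19/0.7212 = 936.15 kg/h.
F7 = (1−0.596)×936.15 + 951.32 = 1329.5 kg/h.
Recycle F1 = (1−0.310)×1329.5 = 917.37 kg/h.

917.4 kg/h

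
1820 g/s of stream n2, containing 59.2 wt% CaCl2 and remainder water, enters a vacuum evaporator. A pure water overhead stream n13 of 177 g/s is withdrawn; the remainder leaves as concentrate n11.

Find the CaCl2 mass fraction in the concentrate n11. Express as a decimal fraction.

0.656

CaCl2 is not removed: 1820×0.592 = 1077.4 g/s of CaCl2 enters n11.
Concentrate = 1820 − 177 = 1643 g/s.
Mass fraction = 1077.4/1643 = 0.656.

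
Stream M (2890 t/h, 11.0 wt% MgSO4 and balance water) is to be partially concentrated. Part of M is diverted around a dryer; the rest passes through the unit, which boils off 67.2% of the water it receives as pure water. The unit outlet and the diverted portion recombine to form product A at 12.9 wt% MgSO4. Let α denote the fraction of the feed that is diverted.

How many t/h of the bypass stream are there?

2178 t/h

All 2890×0.110 = 317.9 t/h of MgSO4 reaches A, so A = 317.9/0.129 = 2464.3 t/h and vapour = 425.66 t/h.
The evaporator receives (1−α)·2890 of feed at 0.890 water and removes 0.672 of that water:
0.672×0.890×(1−α)×2890 = 425.66
(1−α) = 425.66/1728.5 = 0.2463;  α = 0.7537.
Bypass flow = 0.7537×2890 = 2178.3 t/h.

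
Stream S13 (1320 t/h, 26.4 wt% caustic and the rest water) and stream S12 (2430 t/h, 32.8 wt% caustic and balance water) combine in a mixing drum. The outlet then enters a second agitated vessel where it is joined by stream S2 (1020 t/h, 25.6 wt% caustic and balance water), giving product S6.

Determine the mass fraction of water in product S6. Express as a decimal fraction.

Overall, product flow = 4770 t/h.
water in = 1320×0.736 + 2430×0.672 + 1020×0.744 = 3363.4 t/h.
water fraction in S6 = 0.705.

0.705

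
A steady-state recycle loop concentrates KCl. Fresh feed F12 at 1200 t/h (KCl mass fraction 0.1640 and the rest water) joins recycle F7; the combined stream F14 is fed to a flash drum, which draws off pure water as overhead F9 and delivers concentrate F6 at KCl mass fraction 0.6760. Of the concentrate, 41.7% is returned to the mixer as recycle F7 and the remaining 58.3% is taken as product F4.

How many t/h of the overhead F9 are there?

908.9 t/h

Overall KCl balance (none leaves overhead): KCl in fresh feed = KCl in product, i.e. 1200×0.164 = (1−0.417)·F6·0.676.
F6 = 196.8/(0.676×0.583) = 499.36 t/h.
Recycle F7 = 0.417×499.36 = 208.23 t/h.
Combined feed F14 = 1200 + 208.23 = 1408.2 t/h.
Overhead F9 = F14 − F6 = 1408.2 − 499.36 = 908.88 t/h.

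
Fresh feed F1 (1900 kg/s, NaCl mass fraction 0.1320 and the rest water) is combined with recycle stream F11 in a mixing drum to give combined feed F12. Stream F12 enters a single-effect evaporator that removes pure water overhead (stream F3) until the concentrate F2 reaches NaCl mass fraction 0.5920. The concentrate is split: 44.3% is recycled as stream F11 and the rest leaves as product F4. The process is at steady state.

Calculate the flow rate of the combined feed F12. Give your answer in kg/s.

Overall NaCl balance (none leaves overhead): NaCl in fresh feed = NaCl in product, i.e. 1900×0.132 = (1−0.443)·F2·0.592.
F2 = 250.8/(0.592×0.557) = 760.59 kg/s.
Recycle F11 = 0.443×760.59 = 336.94 kg/s.
Combined feed F12 = 1900 + 336.94 = 2236.9 kg/s.

2237 kg/s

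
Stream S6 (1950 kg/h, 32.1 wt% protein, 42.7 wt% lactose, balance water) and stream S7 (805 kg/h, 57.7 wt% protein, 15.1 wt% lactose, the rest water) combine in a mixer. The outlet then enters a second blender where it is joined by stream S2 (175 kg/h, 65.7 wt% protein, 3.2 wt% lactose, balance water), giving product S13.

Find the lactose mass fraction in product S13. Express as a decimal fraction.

Overall, product flow = 2930 kg/h.
lactose in = 1950×0.427 + 805×0.151 + 175×0.032 = 959.8 kg/h.
lactose fraction in S13 = 0.328.

0.328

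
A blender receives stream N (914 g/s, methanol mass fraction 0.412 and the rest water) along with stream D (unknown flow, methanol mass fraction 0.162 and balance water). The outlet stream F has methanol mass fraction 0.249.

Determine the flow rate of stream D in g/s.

1712 g/s

Let D be the unknown flow. Total out = 914 + D.
methanol balance: 376.57 + 0.162·D = 0.249·(914 + D)
(0.162 − 0.249)·D = 0.249×914 − 376.57 = -148.98
D = -148.98 / -0.087 = 1712.4 g/s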